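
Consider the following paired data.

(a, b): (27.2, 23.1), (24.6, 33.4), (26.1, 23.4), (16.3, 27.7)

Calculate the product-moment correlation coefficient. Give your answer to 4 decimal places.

-0.3044

n = 4, Σa = 94.2, Σb = 107.6, Σa² = 2291.9, Σb² = 2964.02, Σab = 2512.21
nΣab − ΣaΣb = 10048.84 − 10135.92 = -87.08
nΣa² − (Σa)² = 9167.6 − 8873.64 = 293.96; nΣb² − (Σb)² = 11856.08 − 11577.76 = 278.32
r = -87.08 / √(293.96 × 278.32) = -87.08 / 286.0331 ≈ -0.3044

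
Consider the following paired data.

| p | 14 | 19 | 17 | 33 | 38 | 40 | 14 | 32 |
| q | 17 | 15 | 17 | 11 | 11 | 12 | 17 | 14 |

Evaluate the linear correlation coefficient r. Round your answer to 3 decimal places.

n = 8, Σp = 207, Σq = 114, Σp² = 6199, Σq² = 1674, Σpq = 2759
nΣpq − ΣpΣq = 22072 − 23598 = -1526
nΣp² − (Σp)² = 49592 − 42849 = 6743; nΣq² − (Σq)² = 13392 − 12996 = 396
r = -1526 / √(6743 × 396) = -1526 / 1634.0832 ≈ -0.934

-0.934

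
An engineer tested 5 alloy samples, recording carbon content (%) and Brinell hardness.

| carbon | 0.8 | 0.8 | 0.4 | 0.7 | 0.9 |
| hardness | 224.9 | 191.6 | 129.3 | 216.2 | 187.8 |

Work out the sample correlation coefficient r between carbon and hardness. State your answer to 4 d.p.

0.7444

n = 5, Σx = 3.6, Σy = 949.8, Σx² = 2.74, Σy² = 186020.34, Σxy = 705.28
nΣxy − ΣxΣy = 3526.4 − 3419.28 = 107.12
nΣx² − (Σx)² = 13.7 − 12.96 = 0.74; nΣy² − (Σy)² = 930101.7 − 902120.04 = 27981.66
r = 107.12 / √(0.74 × 27981.66) = 107.12 / 143.8973 ≈ 0.7444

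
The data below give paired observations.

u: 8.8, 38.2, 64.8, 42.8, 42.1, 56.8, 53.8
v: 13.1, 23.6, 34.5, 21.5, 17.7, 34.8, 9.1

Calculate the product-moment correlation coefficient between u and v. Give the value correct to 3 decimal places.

n = 7, Σu = 307.3, Σv = 154.3, Σu² = 15460.65, Σv² = 3988.21, Σuv = 7383.99
nΣuv − ΣuΣv = 51687.93 − 47416.39 = 4271.54
nΣu² − (Σu)² = 108224.55 − 94433.29 = 13791.26; nΣv² − (Σv)² = 27917.47 − 23808.49 = 4108.98
r = 4271.54 / √(13791.26 × 4108.98) = 4271.54 / 7527.8159 ≈ 0.567

0.567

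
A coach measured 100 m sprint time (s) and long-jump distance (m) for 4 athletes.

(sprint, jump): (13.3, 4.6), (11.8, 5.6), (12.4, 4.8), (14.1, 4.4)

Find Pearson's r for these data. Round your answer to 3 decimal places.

n = 4, Σx = 51.6, Σy = 19.4, Σx² = 668.7, Σy² = 94.92, Σxy = 248.82
nΣxy − ΣxΣy = 995.28 − 1001.04 = -5.76
nΣx² − (Σx)² = 2674.8 − 2662.56 = 12.24; nΣy² − (Σy)² = 379.68 − 376.36 = 3.32
r = -5.76 / √(12.24 × 3.32) = -5.76 / 6.3747 ≈ -0.904

-0.904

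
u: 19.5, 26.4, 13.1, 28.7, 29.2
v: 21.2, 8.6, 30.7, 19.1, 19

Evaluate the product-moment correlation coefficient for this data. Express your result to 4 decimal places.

-0.7328

n = 5, Σu = 116.9, Σv = 98.6, Σu² = 2925.15, Σv² = 2191.7, Σuv = 2145.58
nΣuv − ΣuΣv = 10727.9 − 11526.34 = -798.44
nΣu² − (Σu)² = 14625.75 − 13665.61 = 960.14; nΣv² − (Σv)² = 10958.5 − 9721.96 = 1236.54
r = -798.44 / √(960.14 × 1236.54) = -798.44 / 1089.6107 ≈ -0.7328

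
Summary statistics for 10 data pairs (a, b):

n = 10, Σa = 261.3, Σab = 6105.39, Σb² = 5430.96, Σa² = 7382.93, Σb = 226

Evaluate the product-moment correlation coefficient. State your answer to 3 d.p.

r = (nΣab − ΣaΣb) / √[(nΣa² − (Σa)²)(nΣb² − (Σb)²)]
Numerator: 10×6105.39 − 261.3×226 = 2000.1
Denominator: √[(73829.3 − 68277.69)(54309.6 − 51076)] = √[5551.61 × 3233.6] = 4236.9430
r = 2000.1 / 4236.9430 ≈ 0.472

0.472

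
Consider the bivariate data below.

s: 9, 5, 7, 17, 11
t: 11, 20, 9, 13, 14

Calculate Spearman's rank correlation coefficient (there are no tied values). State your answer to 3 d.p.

Rank s: 3, 1, 2, 5, 4
Rank t: 2, 5, 1, 3, 4
d = rank(s) − rank(t): 1, -4, 1, 2, 0; Σd² = 22
ρ = 1 − 6Σd² / [n(n²−1)] = 1 − 6×22 / (5×24) = 1 − 132/120 ≈ -0.100

-0.100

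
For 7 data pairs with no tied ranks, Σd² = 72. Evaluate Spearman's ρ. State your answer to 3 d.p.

-0.286

ρ = 1 − 6Σd² / [n(n²−1)] = 1 − 6×72 / (7×48)
  = 1 − 432/336 = 1 − 1.2857 ≈ -0.286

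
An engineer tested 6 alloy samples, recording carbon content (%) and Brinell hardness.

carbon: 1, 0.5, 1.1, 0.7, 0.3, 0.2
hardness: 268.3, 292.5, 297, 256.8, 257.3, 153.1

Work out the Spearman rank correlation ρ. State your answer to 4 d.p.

Rank carbon: 5, 3, 6, 4, 2, 1
Rank hardness: 4, 5, 6, 2, 3, 1
d = rank(carbon) − rank(hardness): 1, -2, 0, 2, -1, 0; Σd² = 10
ρ = 1 − 6Σd² / [n(n²−1)] = 1 − 6×10 / (6×35) = 1 − 60/210 ≈ 0.7143

0.7143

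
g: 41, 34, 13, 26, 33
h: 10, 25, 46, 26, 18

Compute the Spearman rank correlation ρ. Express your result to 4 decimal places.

-0.9000

Rank g: 5, 4, 1, 2, 3
Rank h: 1, 3, 5, 4, 2
d = rank(g) − rank(h): 4, 1, -4, -2, 1; Σd² = 38
ρ = 1 − 6Σd² / [n(n²−1)] = 1 − 6×38 / (5×24) = 1 − 228/120 ≈ -0.9000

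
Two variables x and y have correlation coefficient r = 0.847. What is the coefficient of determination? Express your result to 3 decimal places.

0.717

r² = (0.847)² = 0.717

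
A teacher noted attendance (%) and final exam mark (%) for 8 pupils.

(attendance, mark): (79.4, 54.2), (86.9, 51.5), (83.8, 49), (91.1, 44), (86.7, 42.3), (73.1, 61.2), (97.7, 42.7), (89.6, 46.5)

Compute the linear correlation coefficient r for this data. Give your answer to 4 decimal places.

-0.8847

n = 8, Σx = 688.3, Σy = 391.4, Σx² = 59611.57, Σy² = 19447.16, Σxy = 33372.75
nΣxy − ΣxΣy = 266982 − 269400.62 = -2418.62
nΣx² − (Σx)² = 476892.56 − 473756.89 = 3135.67; nΣy² − (Σy)² = 155577.28 − 153193.96 = 2383.32
r = -2418.62 / √(3135.67 × 2383.32) = -2418.62 / 2733.7346 ≈ -0.8847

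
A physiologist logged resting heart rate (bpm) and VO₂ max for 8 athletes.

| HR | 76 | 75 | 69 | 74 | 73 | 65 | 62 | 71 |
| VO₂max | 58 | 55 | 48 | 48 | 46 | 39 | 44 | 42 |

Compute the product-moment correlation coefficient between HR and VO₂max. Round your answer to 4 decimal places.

n = 8, Σx = 565, Σy = 380, Σx² = 40077, Σy² = 18334, Σxy = 27000
nΣxy − ΣxΣy = 216000 − 214700 = 1300
nΣx² − (Σx)² = 320616 − 319225 = 1391; nΣy² − (Σy)² = 146672 − 144400 = 2272
r = 1300 / √(1391 × 2272) = 1300 / 1777.7379 ≈ 0.7313

0.7313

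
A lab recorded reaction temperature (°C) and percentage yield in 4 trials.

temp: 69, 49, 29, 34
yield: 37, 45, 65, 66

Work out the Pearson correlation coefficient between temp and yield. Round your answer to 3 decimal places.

-0.960

n = 4, Σx = 181, Σy = 213, Σx² = 9159, Σy² = 11975, Σxy = 8887
nΣxy − ΣxΣy = 35548 − 38553 = -3005
nΣx² − (Σx)² = 36636 − 32761 = 3875; nΣy² − (Σy)² = 47900 − 45369 = 2531
r = -3005 / √(3875 × 2531) = -3005 / 3131.7128 ≈ -0.960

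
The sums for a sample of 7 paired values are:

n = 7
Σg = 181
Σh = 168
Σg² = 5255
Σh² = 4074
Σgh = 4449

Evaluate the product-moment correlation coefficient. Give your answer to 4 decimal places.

r = (nΣgh − ΣgΣh) / √[(nΣg² − (Σg)²)(nΣh² − (Σh)²)]
Numerator: 7×4449 − 181×168 = 735
Denominator: √[(36785 − 32761)(28518 − 28224)] = √[4024 × 294] = 1087.6838
r = 735 / 1087.6838 ≈ 0.6757

0.6757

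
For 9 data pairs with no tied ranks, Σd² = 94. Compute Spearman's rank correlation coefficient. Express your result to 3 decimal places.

0.217

ρ = 1 − 6Σd² / [n(n²−1)] = 1 − 6×94 / (9×80)
  = 1 − 564/720 = 1 − 0.7833 ≈ 0.217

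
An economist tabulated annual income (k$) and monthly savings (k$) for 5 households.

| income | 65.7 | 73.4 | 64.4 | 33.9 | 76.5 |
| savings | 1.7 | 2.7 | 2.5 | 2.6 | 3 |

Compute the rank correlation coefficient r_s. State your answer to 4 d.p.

0.6000

Rank income: 3, 4, 2, 1, 5
Rank savings: 1, 4, 2, 3, 5
d = rank(income) − rank(savings): 2, 0, 0, -2, 0; Σd² = 8
ρ = 1 − 6Σd² / [n(n²−1)] = 1 − 6×8 / (5×24) = 1 − 48/120 ≈ 0.6000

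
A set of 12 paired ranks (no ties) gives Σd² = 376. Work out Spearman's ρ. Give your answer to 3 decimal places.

ρ = 1 − 6Σd² / [n(n²−1)] = 1 − 6×376 / (12×143)
  = 1 − 2256/1716 = 1 − 1.3147 ≈ -0.315

-0.315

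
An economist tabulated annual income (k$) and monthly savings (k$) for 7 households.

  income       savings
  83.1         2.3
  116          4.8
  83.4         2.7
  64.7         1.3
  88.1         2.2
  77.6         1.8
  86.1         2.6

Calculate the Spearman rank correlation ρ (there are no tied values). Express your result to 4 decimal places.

0.7500

Rank income: 3, 7, 4, 1, 6, 2, 5
Rank savings: 4, 7, 6, 1, 3, 2, 5
d = rank(income) − rank(savings): -1, 0, -2, 0, 3, 0, 0; Σd² = 14
ρ = 1 − 6Σd² / [n(n²−1)] = 1 − 6×14 / (7×48) = 1 − 84/336 ≈ 0.7500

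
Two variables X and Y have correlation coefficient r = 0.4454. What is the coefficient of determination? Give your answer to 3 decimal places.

0.198

r² = (0.4454)² = 0.198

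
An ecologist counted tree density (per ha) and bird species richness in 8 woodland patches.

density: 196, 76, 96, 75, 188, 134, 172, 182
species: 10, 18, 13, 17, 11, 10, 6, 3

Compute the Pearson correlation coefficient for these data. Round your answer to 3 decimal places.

n = 8, Σx = 1119, Σy = 88, Σx² = 175041, Σy² = 1148, Σxy = 10837
nΣxy − ΣxΣy = 86696 − 98472 = -11776
nΣx² − (Σx)² = 1400328 − 1252161 = 148167; nΣy² − (Σy)² = 9184 − 7744 = 1440
r = -11776 / √(148167 × 1440) = -11776 / 14606.8641 ≈ -0.806

-0.806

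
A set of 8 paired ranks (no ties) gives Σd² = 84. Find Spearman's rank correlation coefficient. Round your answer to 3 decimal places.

0.000

ρ = 1 − 6Σd² / [n(n²−1)] = 1 − 6×84 / (8×63)
  = 1 − 504/504 = 1 − 1.0000 ≈ 0.000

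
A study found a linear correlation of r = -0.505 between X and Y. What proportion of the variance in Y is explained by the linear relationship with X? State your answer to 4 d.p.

r² = (-0.505)² = 0.2550

0.2550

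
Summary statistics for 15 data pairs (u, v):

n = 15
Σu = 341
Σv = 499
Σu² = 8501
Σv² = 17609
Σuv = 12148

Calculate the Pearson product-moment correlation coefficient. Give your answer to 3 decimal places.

r = (nΣuv − ΣuΣv) / √[(nΣu² − (Σu)²)(nΣv² − (Σv)²)]
Numerator: 15×12148 − 341×499 = 12061
Denominator: √[(127515 − 116281)(264135 − 249001)] = √[11234 × 15134] = 13038.9937
r = 12061 / 13038.9937 ≈ 0.925

0.925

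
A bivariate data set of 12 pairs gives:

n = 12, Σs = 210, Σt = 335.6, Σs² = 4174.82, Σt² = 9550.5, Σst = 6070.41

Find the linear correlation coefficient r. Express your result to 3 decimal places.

r = (nΣst − ΣsΣt) / √[(nΣs² − (Σs)²)(nΣt² − (Σt)²)]
Numerator: 12×6070.41 − 210×335.6 = 2368.92
Denominator: √[(50097.84 − 44100)(114606 − 112627.36)] = √[5997.84 × 1978.64] = 3444.9334
r = 2368.92 / 3444.9334 ≈ 0.688

0.688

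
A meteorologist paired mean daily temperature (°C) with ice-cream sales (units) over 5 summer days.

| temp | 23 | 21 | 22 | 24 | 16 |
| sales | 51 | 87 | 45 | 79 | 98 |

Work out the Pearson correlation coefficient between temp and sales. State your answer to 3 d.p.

-0.621

n = 5, Σx = 106, Σy = 360, Σx² = 2286, Σy² = 28040, Σxy = 7454
nΣxy − ΣxΣy = 37270 − 38160 = -890
nΣx² − (Σx)² = 11430 − 11236 = 194; nΣy² − (Σy)² = 140200 − 129600 = 10600
r = -890 / √(194 × 10600) = -890 / 1434.0153 ≈ -0.621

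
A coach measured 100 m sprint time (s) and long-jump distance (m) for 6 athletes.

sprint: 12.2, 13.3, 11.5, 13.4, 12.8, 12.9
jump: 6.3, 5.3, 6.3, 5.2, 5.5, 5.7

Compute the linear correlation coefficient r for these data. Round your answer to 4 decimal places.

n = 6, Σx = 76.1, Σy = 34.3, Σx² = 967.79, Σy² = 197.25, Σxy = 433.41
nΣxy − ΣxΣy = 2600.46 − 2610.23 = -9.77
nΣx² − (Σx)² = 5806.74 − 5791.21 = 15.53; nΣy² − (Σy)² = 1183.5 − 1176.49 = 7.01
r = -9.77 / √(15.53 × 7.01) = -9.77 / 10.4339 ≈ -0.9364

-0.9364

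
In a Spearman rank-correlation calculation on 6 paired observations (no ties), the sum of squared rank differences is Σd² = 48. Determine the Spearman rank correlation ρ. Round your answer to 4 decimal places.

ρ = 1 − 6Σd² / [n(n²−1)] = 1 − 6×48 / (6×35)
  = 1 − 288/210 = 1 − 1.37143 ≈ -0.3714

-0.3714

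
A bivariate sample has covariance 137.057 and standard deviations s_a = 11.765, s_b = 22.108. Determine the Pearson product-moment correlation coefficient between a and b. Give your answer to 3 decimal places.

r = Cov(a,b) / (s_a · s_b) = 137.057 / (11.765 × 22.108)
  = 137.057 / 260.1006 ≈ 0.527

0.527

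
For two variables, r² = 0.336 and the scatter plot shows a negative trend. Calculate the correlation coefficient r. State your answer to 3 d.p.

-0.580

|r| = √0.336 = 0.580
The association is negative, so r = −0.580.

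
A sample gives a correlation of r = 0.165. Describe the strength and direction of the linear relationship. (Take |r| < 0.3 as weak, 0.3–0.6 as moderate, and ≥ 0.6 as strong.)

r = 0.165 > 0 so the relationship is positive.
|r| = 0.165, which falls in the weak range.

weak positive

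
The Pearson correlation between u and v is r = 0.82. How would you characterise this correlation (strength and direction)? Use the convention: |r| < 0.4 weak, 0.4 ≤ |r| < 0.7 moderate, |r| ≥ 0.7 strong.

r = 0.82 > 0 so the relationship is positive.
|r| = 0.82, which falls in the strong range.

strong positive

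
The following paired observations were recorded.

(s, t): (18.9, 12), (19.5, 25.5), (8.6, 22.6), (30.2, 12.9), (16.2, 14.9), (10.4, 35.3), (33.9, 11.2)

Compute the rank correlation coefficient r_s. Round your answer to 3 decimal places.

-0.643

Rank s: 4, 5, 1, 6, 3, 2, 7
Rank t: 2, 6, 5, 3, 4, 7, 1
d = rank(s) − rank(t): 2, -1, -4, 3, -1, -5, 6; Σd² = 92
ρ = 1 − 6Σd² / [n(n²−1)] = 1 − 6×92 / (7×48) = 1 − 552/336 ≈ -0.643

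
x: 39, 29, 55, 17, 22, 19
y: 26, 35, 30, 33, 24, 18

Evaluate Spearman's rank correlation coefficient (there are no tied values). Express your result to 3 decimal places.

Rank x: 5, 4, 6, 1, 3, 2
Rank y: 3, 6, 4, 5, 2, 1
d = rank(x) − rank(y): 2, -2, 2, -4, 1, 1; Σd² = 30
ρ = 1 − 6Σd² / [n(n²−1)] = 1 − 6×30 / (6×35) = 1 − 180/210 ≈ 0.143

0.143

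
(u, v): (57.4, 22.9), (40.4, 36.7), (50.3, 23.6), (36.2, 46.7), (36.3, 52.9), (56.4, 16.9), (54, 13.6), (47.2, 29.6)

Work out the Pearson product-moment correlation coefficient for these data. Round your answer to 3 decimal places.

-0.939

n = 8, Σu = 378.2, Σv = 242.9, Σu² = 18409.94, Σv² = 8754.29, Σuv = 10679.71
nΣuv − ΣuΣv = 85437.68 − 91864.78 = -6427.1
nΣu² − (Σu)² = 147279.52 − 143035.24 = 4244.28; nΣv² − (Σv)² = 70034.32 − 59000.41 = 11033.91
r = -6427.1 / √(4244.28 × 11033.91) = -6427.1 / 6843.3182 ≈ -0.939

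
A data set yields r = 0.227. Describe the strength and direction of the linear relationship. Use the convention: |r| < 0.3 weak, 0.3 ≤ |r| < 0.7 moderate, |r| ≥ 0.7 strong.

r = 0.227 > 0 so the relationship is positive.
|r| = 0.227, which falls in the weak range.

weak positive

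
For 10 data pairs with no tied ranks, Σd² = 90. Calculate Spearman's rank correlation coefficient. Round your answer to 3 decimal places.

0.455

ρ = 1 − 6Σd² / [n(n²−1)] = 1 − 6×90 / (10×99)
  = 1 − 540/990 = 1 − 0.5455 ≈ 0.455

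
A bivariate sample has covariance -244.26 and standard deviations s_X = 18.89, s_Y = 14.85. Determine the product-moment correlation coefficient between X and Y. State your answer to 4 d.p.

r = Cov(X,Y) / (s_X · s_Y) = -244.26 / (18.89 × 14.85)
  = -244.26 / 280.5165 ≈ -0.8708

-0.8708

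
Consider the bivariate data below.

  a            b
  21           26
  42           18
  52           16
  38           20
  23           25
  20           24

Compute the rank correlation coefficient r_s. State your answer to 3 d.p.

-0.829

Rank a: 2, 5, 6, 4, 3, 1
Rank b: 6, 2, 1, 3, 5, 4
d = rank(a) − rank(b): -4, 3, 5, 1, -2, -3; Σd² = 64
ρ = 1 − 6Σd² / [n(n²−1)] = 1 − 6×64 / (6×35) = 1 − 384/210 ≈ -0.829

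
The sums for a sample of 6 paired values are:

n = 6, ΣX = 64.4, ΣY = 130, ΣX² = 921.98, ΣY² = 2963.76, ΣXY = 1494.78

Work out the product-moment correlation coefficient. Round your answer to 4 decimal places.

r = (nΣXY − ΣXΣY) / √[(nΣX² − (ΣX)²)(nΣY² − (ΣY)²)]
Numerator: 6×1494.78 − 64.4×130 = 596.68
Denominator: √[(5531.88 − 4147.36)(17782.56 − 16900)] = √[1384.52 × 882.56] = 1105.4058
r = 596.68 / 1105.4058 ≈ 0.5398

0.5398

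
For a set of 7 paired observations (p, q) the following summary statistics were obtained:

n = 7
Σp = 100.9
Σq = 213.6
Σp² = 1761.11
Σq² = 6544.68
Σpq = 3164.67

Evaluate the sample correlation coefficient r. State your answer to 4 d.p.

0.9456

r = (nΣpq − ΣpΣq) / √[(nΣp² − (Σp)²)(nΣq² − (Σq)²)]
Numerator: 7×3164.67 − 100.9×213.6 = 600.45
Denominator: √[(12327.77 − 10180.81)(45812.76 − 45624.96)] = √[2146.96 × 187.8] = 634.9796
r = 600.45 / 634.9796 ≈ 0.9456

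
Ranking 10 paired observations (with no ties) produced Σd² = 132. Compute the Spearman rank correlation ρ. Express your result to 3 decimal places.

ρ = 1 − 6Σd² / [n(n²−1)] = 1 − 6×132 / (10×99)
  = 1 − 792/990 = 1 − 0.8000 ≈ 0.200

0.200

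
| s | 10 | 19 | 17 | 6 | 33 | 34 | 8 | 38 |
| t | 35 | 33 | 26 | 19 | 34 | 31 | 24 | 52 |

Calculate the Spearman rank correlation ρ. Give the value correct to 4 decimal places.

0.6905

Rank s: 3, 5, 4, 1, 6, 7, 2, 8
Rank t: 7, 5, 3, 1, 6, 4, 2, 8
d = rank(s) − rank(t): -4, 0, 1, 0, 0, 3, 0, 0; Σd² = 26
ρ = 1 − 6Σd² / [n(n²−1)] = 1 − 6×26 / (8×63) = 1 − 156/504 ≈ 0.6905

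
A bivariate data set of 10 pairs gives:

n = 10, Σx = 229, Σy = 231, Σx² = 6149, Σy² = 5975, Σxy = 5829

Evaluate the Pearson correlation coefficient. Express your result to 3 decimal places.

0.709

r = (nΣxy − ΣxΣy) / √[(nΣx² − (Σx)²)(nΣy² − (Σy)²)]
Numerator: 10×5829 − 229×231 = 5391
Denominator: √[(61490 − 52441)(59750 − 53361)] = √[9049 × 6389] = 7603.5558
r = 5391 / 7603.5558 ≈ 0.709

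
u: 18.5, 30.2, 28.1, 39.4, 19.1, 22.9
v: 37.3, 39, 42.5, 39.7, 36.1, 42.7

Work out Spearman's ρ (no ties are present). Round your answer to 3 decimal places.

0.429

Rank u: 1, 5, 4, 6, 2, 3
Rank v: 2, 3, 5, 4, 1, 6
d = rank(u) − rank(v): -1, 2, -1, 2, 1, -3; Σd² = 20
ρ = 1 − 6Σd² / [n(n²−1)] = 1 − 6×20 / (6×35) = 1 − 120/210 ≈ 0.429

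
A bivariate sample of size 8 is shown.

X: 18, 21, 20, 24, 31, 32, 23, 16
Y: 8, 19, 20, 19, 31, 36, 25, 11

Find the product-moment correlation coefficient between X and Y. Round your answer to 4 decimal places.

n = 8, ΣX = 185, ΣY = 169, ΣX² = 4511, ΣY² = 4189, ΣXY = 4263
nΣXY − ΣXΣY = 34104 − 31265 = 2839
nΣX² − (ΣX)² = 36088 − 34225 = 1863; nΣY² − (ΣY)² = 33512 − 28561 = 4951
r = 2839 / √(1863 × 4951) = 2839 / 3037.0566 ≈ 0.9348

0.9348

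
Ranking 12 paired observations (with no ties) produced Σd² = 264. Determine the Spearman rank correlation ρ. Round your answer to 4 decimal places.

0.0769

ρ = 1 − 6Σd² / [n(n²−1)] = 1 − 6×264 / (12×143)
  = 1 − 1584/1716 = 1 − 0.92308 ≈ 0.0769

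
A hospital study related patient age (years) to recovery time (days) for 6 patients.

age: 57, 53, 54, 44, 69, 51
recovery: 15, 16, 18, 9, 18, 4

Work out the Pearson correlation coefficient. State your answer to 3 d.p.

0.616

n = 6, Σx = 328, Σy = 80, Σx² = 18272, Σy² = 1226, Σxy = 4517
nΣxy − ΣxΣy = 27102 − 26240 = 862
nΣx² − (Σx)² = 109632 − 107584 = 2048; nΣy² − (Σy)² = 7356 − 6400 = 956
r = 862 / √(2048 × 956) = 862 / 1399.2455 ≈ 0.616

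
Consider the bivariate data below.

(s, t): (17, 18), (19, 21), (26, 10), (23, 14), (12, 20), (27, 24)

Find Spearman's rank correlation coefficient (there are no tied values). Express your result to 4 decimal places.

Rank s: 2, 3, 5, 4, 1, 6
Rank t: 3, 5, 1, 2, 4, 6
d = rank(s) − rank(t): -1, -2, 4, 2, -3, 0; Σd² = 34
ρ = 1 − 6Σd² / [n(n²−1)] = 1 − 6×34 / (6×35) = 1 − 204/210 ≈ 0.0286

0.0286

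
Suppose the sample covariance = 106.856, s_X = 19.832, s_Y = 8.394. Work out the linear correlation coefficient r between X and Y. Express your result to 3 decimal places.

r = Cov(X,Y) / (s_X · s_Y) = 106.856 / (19.832 × 8.394)
  = 106.856 / 166.4698 ≈ 0.642

0.642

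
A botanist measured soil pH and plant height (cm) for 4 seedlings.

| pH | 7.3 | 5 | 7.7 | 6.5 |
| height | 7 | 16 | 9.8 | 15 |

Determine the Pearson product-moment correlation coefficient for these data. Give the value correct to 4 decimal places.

n = 4, Σx = 26.5, Σy = 47.8, Σx² = 179.83, Σy² = 626.04, Σxy = 304.06
nΣxy − ΣxΣy = 1216.24 − 1266.7 = -50.46
nΣx² − (Σx)² = 719.32 − 702.25 = 17.07; nΣy² − (Σy)² = 2504.16 − 2284.84 = 219.32
r = -50.46 / √(17.07 × 219.32) = -50.46 / 61.1865 ≈ -0.8247

-0.8247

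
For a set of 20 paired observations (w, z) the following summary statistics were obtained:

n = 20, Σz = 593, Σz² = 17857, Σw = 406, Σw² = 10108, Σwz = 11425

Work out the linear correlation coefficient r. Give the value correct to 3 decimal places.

r = (nΣwz − ΣwΣz) / √[(nΣw² − (Σw)²)(nΣz² − (Σz)²)]
Numerator: 20×11425 − 406×593 = -12258
Denominator: √[(202160 − 164836)(357140 − 351649)] = √[37324 × 5491] = 14315.9381
r = -12258 / 14315.9381 ≈ -0.856

-0.856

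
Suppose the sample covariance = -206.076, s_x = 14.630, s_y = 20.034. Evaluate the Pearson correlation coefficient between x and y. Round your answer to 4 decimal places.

-0.7031

r = Cov(x,y) / (s_x · s_y) = -206.076 / (14.630 × 20.034)
  = -206.076 / 293.0974 ≈ -0.7031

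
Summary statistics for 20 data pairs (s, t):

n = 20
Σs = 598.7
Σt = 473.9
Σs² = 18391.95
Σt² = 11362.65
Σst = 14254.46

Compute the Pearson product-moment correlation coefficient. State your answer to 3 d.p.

0.272

r = (nΣst − ΣsΣt) / √[(nΣs² − (Σs)²)(nΣt² − (Σt)²)]
Numerator: 20×14254.46 − 598.7×473.9 = 1365.27
Denominator: √[(367839 − 358441.69)(227253 − 224581.21)] = √[9397.31 × 2671.79] = 5010.7523
r = 1365.27 / 5010.7523 ≈ 0.272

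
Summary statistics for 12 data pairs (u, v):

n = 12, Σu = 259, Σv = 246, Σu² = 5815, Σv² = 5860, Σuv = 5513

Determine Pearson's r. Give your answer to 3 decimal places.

r = (nΣuv − ΣuΣv) / √[(nΣu² − (Σu)²)(nΣv² − (Σv)²)]
Numerator: 12×5513 − 259×246 = 2442
Denominator: √[(69780 − 67081)(70320 − 60516)] = √[2699 × 9804] = 5144.0253
r = 2442 / 5144.0253 ≈ 0.475

0.475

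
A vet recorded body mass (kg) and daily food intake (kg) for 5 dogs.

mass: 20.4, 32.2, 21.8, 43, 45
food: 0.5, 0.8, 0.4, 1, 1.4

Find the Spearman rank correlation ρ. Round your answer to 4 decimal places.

Rank mass: 1, 3, 2, 4, 5
Rank food: 2, 3, 1, 4, 5
d = rank(mass) − rank(food): -1, 0, 1, 0, 0; Σd² = 2
ρ = 1 − 6Σd² / [n(n²−1)] = 1 − 6×2 / (5×24) = 1 − 12/120 ≈ 0.9000

0.9000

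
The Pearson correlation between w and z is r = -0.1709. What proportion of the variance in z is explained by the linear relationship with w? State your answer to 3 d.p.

r² = (-0.1709)² = 0.029

0.029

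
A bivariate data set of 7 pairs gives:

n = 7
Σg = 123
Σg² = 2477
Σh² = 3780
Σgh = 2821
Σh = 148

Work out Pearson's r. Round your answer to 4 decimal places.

0.4863

r = (nΣgh − ΣgΣh) / √[(nΣg² − (Σg)²)(nΣh² − (Σh)²)]
Numerator: 7×2821 − 123×148 = 1543
Denominator: √[(17339 − 15129)(26460 − 21904)] = √[2210 × 4556] = 3173.1309
r = 1543 / 3173.1309 ≈ 0.4863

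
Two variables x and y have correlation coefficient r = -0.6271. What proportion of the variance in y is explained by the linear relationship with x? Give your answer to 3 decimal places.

0.393

r² = (-0.6271)² = 0.393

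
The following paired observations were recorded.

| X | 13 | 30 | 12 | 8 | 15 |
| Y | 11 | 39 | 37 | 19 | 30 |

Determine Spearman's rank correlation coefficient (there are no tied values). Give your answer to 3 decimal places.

Rank X: 3, 5, 2, 1, 4
Rank Y: 1, 5, 4, 2, 3
d = rank(X) − rank(Y): 2, 0, -2, -1, 1; Σd² = 10
ρ = 1 − 6Σd² / [n(n²−1)] = 1 − 6×10 / (5×24) = 1 − 60/120 ≈ 0.500

0.500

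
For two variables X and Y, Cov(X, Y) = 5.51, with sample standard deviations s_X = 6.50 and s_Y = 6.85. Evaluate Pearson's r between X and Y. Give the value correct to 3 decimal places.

0.124

r = Cov(X,Y) / (s_X · s_Y) = 5.51 / (6.50 × 6.85)
  = 5.51 / 44.5250 ≈ 0.124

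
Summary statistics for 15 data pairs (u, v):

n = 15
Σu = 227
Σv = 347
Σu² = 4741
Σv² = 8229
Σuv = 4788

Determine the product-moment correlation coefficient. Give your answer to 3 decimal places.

r = (nΣuv − ΣuΣv) / √[(nΣu² − (Σu)²)(nΣv² − (Σv)²)]
Numerator: 15×4788 − 227×347 = -6949
Denominator: √[(71115 − 51529)(123435 − 120409)] = √[19586 × 3026] = 7698.5217
r = -6949 / 7698.5217 ≈ -0.903

-0.903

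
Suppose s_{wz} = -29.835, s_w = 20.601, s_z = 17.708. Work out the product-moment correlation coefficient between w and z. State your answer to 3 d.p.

r = Cov(w,z) / (s_w · s_z) = -29.835 / (20.601 × 17.708)
  = -29.835 / 364.8025 ≈ -0.082

-0.082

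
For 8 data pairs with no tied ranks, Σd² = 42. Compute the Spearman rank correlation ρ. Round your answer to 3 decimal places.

0.500

ρ = 1 − 6Σd² / [n(n²−1)] = 1 − 6×42 / (8×63)
  = 1 − 252/504 = 1 − 0.5000 ≈ 0.500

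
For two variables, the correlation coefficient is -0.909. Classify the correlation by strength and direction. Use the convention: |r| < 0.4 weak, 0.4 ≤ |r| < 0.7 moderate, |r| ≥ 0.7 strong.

strong negative

r = -0.909 < 0 so the relationship is negative.
|r| = 0.909, which falls in the strong range.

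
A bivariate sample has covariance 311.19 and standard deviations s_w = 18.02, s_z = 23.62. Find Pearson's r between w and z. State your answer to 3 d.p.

r = Cov(w,z) / (s_w · s_z) = 311.19 / (18.02 × 23.62)
  = 311.19 / 425.6324 ≈ 0.731

0.731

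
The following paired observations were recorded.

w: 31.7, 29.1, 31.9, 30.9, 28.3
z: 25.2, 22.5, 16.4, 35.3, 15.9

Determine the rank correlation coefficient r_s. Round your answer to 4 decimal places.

0.3000

Rank w: 4, 2, 5, 3, 1
Rank z: 4, 3, 2, 5, 1
d = rank(w) − rank(z): 0, -1, 3, -2, 0; Σd² = 14
ρ = 1 − 6Σd² / [n(n²−1)] = 1 − 6×14 / (5×24) = 1 − 84/120 ≈ 0.3000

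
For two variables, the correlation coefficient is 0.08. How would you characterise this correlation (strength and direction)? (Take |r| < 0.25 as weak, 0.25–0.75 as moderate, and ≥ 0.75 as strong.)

weak positive

r = 0.08 > 0 so the relationship is positive.
|r| = 0.08, which falls in the weak range.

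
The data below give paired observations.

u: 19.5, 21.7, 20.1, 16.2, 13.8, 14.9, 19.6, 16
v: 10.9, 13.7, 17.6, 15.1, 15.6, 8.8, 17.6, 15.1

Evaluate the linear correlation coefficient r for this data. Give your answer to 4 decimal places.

0.2180

n = 8, Σu = 141.8, Σv = 114.4, Σu² = 2570.2, Σv² = 1702.84, Σuv = 2041.18
nΣuv − ΣuΣv = 16329.44 − 16221.92 = 107.52
nΣu² − (Σu)² = 20561.6 − 20107.24 = 454.36; nΣv² − (Σv)² = 13622.72 − 13087.36 = 535.36
r = 107.52 / √(454.36 × 535.36) = 107.52 / 493.1999 ≈ 0.2180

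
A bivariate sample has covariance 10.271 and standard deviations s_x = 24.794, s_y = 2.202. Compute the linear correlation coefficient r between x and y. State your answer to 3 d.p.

0.188

r = Cov(x,y) / (s_x · s_y) = 10.271 / (24.794 × 2.202)
  = 10.271 / 54.5964 ≈ 0.188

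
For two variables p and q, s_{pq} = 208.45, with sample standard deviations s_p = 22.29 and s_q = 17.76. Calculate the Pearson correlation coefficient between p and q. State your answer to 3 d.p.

r = Cov(p,q) / (s_p · s_q) = 208.45 / (22.29 × 17.76)
  = 208.45 / 395.8704 ≈ 0.527

0.527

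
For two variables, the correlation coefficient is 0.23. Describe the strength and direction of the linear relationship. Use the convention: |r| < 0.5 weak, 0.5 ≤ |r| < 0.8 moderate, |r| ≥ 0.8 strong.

weak positive

r = 0.23 > 0 so the relationship is positive.
|r| = 0.23, which falls in the weak range.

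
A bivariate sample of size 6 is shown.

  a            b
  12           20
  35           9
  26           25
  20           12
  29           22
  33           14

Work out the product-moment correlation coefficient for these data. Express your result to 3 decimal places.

n = 6, Σa = 155, Σb = 102, Σa² = 4375, Σb² = 1930, Σab = 2545
nΣab − ΣaΣb = 15270 − 15810 = -540
nΣa² − (Σa)² = 26250 − 24025 = 2225; nΣb² − (Σb)² = 11580 − 10404 = 1176
r = -540 / √(2225 × 1176) = -540 / 1617.5908 ≈ -0.334

-0.334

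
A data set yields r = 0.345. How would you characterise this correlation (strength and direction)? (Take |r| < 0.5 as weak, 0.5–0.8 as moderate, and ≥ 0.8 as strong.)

weak positive

r = 0.345 > 0 so the relationship is positive.
|r| = 0.345, which falls in the weak range.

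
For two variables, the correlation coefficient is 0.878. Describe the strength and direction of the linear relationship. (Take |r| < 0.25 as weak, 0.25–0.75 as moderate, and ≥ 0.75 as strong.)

r = 0.878 > 0 so the relationship is positive.
|r| = 0.878, which falls in the strong range.

strong positive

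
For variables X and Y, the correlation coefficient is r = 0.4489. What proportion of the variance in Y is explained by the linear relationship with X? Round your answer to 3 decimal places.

0.202

r² = (0.4489)² = 0.202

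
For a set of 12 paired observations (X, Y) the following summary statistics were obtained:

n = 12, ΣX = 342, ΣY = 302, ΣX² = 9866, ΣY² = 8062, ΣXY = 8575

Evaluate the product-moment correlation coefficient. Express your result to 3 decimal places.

-0.137

r = (nΣXY − ΣXΣY) / √[(nΣX² − (ΣX)²)(nΣY² − (ΣY)²)]
Numerator: 12×8575 − 342×302 = -384
Denominator: √[(118392 − 116964)(96744 − 91204)] = √[1428 × 5540] = 2812.6713
r = -384 / 2812.6713 ≈ -0.137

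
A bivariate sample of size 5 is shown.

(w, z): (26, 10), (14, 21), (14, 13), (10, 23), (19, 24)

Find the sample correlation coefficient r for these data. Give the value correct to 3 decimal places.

-0.572

n = 5, Σw = 83, Σz = 91, Σw² = 1529, Σz² = 1815, Σwz = 1422
nΣwz − ΣwΣz = 7110 − 7553 = -443
nΣw² − (Σw)² = 7645 − 6889 = 756; nΣz² − (Σz)² = 9075 − 8281 = 794
r = -443 / √(756 × 794) = -443 / 774.7671 ≈ -0.572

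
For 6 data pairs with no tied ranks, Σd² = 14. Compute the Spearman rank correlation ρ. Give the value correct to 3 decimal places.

0.600

ρ = 1 − 6Σd² / [n(n²−1)] = 1 − 6×14 / (6×35)
  = 1 − 84/210 = 1 − 0.4000 ≈ 0.600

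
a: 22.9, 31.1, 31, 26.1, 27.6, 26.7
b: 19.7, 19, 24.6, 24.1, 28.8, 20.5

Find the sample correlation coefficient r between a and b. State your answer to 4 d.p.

0.1280

n = 6, Σa = 165.4, Σb = 136.7, Σa² = 4608.48, Σb² = 3184.75, Σab = 3775.87
nΣab − ΣaΣb = 22655.22 − 22610.18 = 45.04
nΣa² − (Σa)² = 27650.88 − 27357.16 = 293.72; nΣb² − (Σb)² = 19108.5 − 18686.89 = 421.61
r = 45.04 / √(293.72 × 421.61) = 45.04 / 351.9024 ≈ 0.1280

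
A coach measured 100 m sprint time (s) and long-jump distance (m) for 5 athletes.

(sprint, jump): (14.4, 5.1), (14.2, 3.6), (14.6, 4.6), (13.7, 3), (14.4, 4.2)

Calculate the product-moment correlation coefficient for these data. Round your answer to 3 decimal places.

n = 5, Σx = 71.3, Σy = 20.5, Σx² = 1017.21, Σy² = 86.77, Σxy = 293.3
nΣxy − ΣxΣy = 1466.5 − 1461.65 = 4.85
nΣx² − (Σx)² = 5086.05 − 5083.69 = 2.36; nΣy² − (Σy)² = 433.85 − 420.25 = 13.6
r = 4.85 / √(2.36 × 13.6) = 4.85 / 5.6653 ≈ 0.856

0.856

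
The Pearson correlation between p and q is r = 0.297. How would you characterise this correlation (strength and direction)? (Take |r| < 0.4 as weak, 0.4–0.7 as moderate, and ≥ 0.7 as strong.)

weak positive

r = 0.297 > 0 so the relationship is positive.
|r| = 0.297, which falls in the weak range.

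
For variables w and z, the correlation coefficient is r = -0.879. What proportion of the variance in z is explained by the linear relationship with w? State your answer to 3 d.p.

r² = (-0.879)² = 0.773

0.773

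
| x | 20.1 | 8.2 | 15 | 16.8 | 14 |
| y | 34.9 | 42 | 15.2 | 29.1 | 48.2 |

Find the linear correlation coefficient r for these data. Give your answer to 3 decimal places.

-0.329

n = 5, Σx = 74.1, Σy = 169.4, Σx² = 1174.49, Σy² = 6383.1, Σxy = 2437.57
nΣxy − ΣxΣy = 12187.85 − 12552.54 = -364.69
nΣx² − (Σx)² = 5872.45 − 5490.81 = 381.64; nΣy² − (Σy)² = 31915.5 − 28696.36 = 3219.14
r = -364.69 / √(381.64 × 3219.14) = -364.69 / 1108.4009 ≈ -0.329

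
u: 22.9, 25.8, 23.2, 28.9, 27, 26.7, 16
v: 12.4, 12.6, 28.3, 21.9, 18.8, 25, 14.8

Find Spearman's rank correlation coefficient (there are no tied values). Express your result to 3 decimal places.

0.393

Rank u: 2, 4, 3, 7, 6, 5, 1
Rank v: 1, 2, 7, 5, 4, 6, 3
d = rank(u) − rank(v): 1, 2, -4, 2, 2, -1, -2; Σd² = 34
ρ = 1 − 6Σd² / [n(n²−1)] = 1 − 6×34 / (7×48) = 1 − 204/336 ≈ 0.393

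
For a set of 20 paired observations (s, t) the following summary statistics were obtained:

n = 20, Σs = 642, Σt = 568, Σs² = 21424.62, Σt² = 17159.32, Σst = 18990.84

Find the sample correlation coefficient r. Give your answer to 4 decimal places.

0.8274

r = (nΣst − ΣsΣt) / √[(nΣs² − (Σs)²)(nΣt² − (Σt)²)]
Numerator: 20×18990.84 − 642×568 = 15160.8
Denominator: √[(428492.4 − 412164)(343186.4 − 322624)] = √[16328.4 × 20562.4] = 18323.5120
r = 15160.8 / 18323.5120 ≈ 0.8274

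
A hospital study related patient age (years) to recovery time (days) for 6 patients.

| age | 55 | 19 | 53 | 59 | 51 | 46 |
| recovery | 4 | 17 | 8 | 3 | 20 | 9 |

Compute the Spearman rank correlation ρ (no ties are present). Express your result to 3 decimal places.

Rank age: 5, 1, 4, 6, 3, 2
Rank recovery: 2, 5, 3, 1, 6, 4
d = rank(age) − rank(recovery): 3, -4, 1, 5, -3, -2; Σd² = 64
ρ = 1 − 6Σd² / [n(n²−1)] = 1 − 6×64 / (6×35) = 1 − 384/210 ≈ -0.829

-0.829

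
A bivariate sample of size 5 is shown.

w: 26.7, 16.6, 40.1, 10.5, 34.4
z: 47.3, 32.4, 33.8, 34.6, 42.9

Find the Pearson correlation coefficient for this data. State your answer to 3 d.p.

n = 5, Σw = 128.3, Σz = 191, Σw² = 3890.07, Σz² = 7467.06, Σwz = 4995.19
nΣwz − ΣwΣz = 24975.95 − 24505.3 = 470.65
nΣw² − (Σw)² = 19450.35 − 16460.89 = 2989.46; nΣz² − (Σz)² = 37335.3 − 36481 = 854.3
r = 470.65 / √(2989.46 × 854.3) = 470.65 / 1598.0913 ≈ 0.295

0.295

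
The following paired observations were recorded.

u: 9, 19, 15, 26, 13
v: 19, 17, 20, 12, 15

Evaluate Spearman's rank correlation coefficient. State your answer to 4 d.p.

Rank u: 1, 4, 3, 5, 2
Rank v: 4, 3, 5, 1, 2
d = rank(u) − rank(v): -3, 1, -2, 4, 0; Σd² = 30
ρ = 1 − 6Σd² / [n(n²−1)] = 1 − 6×30 / (5×24) = 1 − 180/120 ≈ -0.5000

-0.5000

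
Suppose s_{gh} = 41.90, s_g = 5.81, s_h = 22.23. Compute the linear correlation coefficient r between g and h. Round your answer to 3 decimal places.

r = Cov(g,h) / (s_g · s_h) = 41.90 / (5.81 × 22.23)
  = 41.90 / 129.1563 ≈ 0.324

0.324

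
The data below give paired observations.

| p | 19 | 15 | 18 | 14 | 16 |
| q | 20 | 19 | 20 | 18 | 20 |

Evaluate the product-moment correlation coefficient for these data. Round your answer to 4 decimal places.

0.8357

n = 5, Σp = 82, Σq = 97, Σp² = 1362, Σq² = 1885, Σpq = 1597
nΣpq − ΣpΣq = 7985 − 7954 = 31
nΣp² − (Σp)² = 6810 − 6724 = 86; nΣq² − (Σq)² = 9425 − 9409 = 16
r = 31 / √(86 × 16) = 31 / 37.0945 ≈ 0.8357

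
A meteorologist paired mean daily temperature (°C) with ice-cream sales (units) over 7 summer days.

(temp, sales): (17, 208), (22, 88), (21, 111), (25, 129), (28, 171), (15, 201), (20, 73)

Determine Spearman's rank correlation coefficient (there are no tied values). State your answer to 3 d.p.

Rank temp: 2, 5, 4, 6, 7, 1, 3
Rank sales: 7, 2, 3, 4, 5, 6, 1
d = rank(temp) − rank(sales): -5, 3, 1, 2, 2, -5, 2; Σd² = 72
ρ = 1 − 6Σd² / [n(n²−1)] = 1 − 6×72 / (7×48) = 1 − 432/336 ≈ -0.286

-0.286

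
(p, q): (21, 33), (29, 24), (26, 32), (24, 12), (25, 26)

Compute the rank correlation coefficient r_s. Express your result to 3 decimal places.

Rank p: 1, 5, 4, 2, 3
Rank q: 5, 2, 4, 1, 3
d = rank(p) − rank(q): -4, 3, 0, 1, 0; Σd² = 26
ρ = 1 − 6Σd² / [n(n²−1)] = 1 − 6×26 / (5×24) = 1 − 156/120 ≈ -0.300

-0.300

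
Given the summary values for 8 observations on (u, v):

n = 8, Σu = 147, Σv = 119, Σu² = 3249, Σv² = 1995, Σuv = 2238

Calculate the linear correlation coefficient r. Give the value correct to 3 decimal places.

0.146

r = (nΣuv − ΣuΣv) / √[(nΣu² − (Σu)²)(nΣv² − (Σv)²)]
Numerator: 8×2238 − 147×119 = 411
Denominator: √[(25992 − 21609)(15960 − 14161)] = √[4383 × 1799] = 2808.0272
r = 411 / 2808.0272 ≈ 0.146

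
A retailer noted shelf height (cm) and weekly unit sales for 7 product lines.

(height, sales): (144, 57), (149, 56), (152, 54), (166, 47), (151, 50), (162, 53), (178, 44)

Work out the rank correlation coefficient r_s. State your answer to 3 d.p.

Rank height: 1, 2, 4, 6, 3, 5, 7
Rank sales: 7, 6, 5, 2, 3, 4, 1
d = rank(height) − rank(sales): -6, -4, -1, 4, 0, 1, 6; Σd² = 106
ρ = 1 − 6Σd² / [n(n²−1)] = 1 − 6×106 / (7×48) = 1 − 636/336 ≈ -0.893

-0.893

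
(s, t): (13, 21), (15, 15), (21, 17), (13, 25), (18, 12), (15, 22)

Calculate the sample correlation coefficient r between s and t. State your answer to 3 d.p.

n = 6, Σs = 95, Σt = 112, Σs² = 1553, Σt² = 2208, Σst = 1726
nΣst − ΣsΣt = 10356 − 10640 = -284
nΣs² − (Σs)² = 9318 − 9025 = 293; nΣt² − (Σt)² = 13248 − 12544 = 704
r = -284 / √(293 × 704) = -284 / 454.1718 ≈ -0.625

-0.625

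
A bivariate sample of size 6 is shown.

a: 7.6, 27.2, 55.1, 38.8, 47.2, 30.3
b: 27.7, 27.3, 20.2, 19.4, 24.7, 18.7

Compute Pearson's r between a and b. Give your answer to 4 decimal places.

-0.5624

n = 6, Σa = 206.2, Σb = 138, Σa² = 8484.98, Σb² = 3256.76, Σab = 4551.27
nΣab − ΣaΣb = 27307.62 − 28455.6 = -1147.98
nΣa² − (Σa)² = 50909.88 − 42518.44 = 8391.44; nΣb² − (Σb)² = 19540.56 − 19044 = 496.56
r = -1147.98 / √(8391.44 × 496.56) = -1147.98 / 2041.2872 ≈ -0.5624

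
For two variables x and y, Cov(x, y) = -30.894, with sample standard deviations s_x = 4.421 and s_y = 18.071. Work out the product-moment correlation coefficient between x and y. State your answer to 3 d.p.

-0.387

r = Cov(x,y) / (s_x · s_y) = -30.894 / (4.421 × 18.071)
  = -30.894 / 79.8919 ≈ -0.387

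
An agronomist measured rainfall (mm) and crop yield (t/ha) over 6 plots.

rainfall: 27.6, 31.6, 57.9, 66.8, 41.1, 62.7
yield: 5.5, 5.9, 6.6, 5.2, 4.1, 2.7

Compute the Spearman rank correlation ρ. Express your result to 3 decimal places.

Rank rainfall: 1, 2, 4, 6, 3, 5
Rank yield: 4, 5, 6, 3, 2, 1
d = rank(rainfall) − rank(yield): -3, -3, -2, 3, 1, 4; Σd² = 48
ρ = 1 − 6Σd² / [n(n²−1)] = 1 − 6×48 / (6×35) = 1 − 288/210 ≈ -0.371

-0.371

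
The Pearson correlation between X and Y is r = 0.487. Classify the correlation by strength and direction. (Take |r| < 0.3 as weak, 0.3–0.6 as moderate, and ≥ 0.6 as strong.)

r = 0.487 > 0 so the relationship is positive.
|r| = 0.487, which falls in the moderate range.

moderate positive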